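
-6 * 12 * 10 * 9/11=-6480/11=-589.09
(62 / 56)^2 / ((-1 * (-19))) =961 / 14896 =0.06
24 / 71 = 0.34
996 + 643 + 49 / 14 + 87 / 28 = 46077 / 28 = 1645.61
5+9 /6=13 /2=6.50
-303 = -303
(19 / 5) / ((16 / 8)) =19 / 10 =1.90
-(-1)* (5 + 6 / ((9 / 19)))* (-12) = -212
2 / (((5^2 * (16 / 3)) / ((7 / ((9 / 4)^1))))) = 0.05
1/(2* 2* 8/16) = 0.50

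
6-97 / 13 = -19 / 13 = -1.46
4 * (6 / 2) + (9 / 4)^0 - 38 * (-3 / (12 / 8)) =89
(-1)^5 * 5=-5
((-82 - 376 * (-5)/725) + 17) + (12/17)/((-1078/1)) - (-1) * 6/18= -247421936/3985905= -62.07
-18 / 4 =-9 / 2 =-4.50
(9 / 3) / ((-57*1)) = -1 / 19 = -0.05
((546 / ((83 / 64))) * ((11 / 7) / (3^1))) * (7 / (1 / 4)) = 512512 / 83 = 6174.84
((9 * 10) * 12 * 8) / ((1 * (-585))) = -192 / 13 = -14.77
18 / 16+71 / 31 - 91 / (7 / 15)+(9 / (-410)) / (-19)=-185062019 / 965960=-191.58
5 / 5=1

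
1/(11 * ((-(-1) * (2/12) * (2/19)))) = 57/11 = 5.18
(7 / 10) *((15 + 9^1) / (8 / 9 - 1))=-151.20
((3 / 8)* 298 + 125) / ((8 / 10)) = 4735 / 16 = 295.94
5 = 5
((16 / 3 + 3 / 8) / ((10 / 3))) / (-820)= -137 / 65600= -0.00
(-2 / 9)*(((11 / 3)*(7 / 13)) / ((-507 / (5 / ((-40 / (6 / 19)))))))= -77 / 2254122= -0.00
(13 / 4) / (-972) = -13 / 3888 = -0.00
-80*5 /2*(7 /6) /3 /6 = -350 /27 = -12.96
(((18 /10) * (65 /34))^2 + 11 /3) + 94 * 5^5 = 1018778783 /3468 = 293765.51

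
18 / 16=9 / 8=1.12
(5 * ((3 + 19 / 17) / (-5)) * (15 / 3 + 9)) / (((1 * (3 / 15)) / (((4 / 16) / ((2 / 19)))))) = -23275 / 34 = -684.56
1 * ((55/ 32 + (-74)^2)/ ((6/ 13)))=759577/ 64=11868.39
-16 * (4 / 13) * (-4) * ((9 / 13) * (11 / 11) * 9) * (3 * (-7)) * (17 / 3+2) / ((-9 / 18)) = 6676992 / 169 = 39508.83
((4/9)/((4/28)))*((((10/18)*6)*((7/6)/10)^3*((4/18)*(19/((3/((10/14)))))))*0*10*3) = 0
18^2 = 324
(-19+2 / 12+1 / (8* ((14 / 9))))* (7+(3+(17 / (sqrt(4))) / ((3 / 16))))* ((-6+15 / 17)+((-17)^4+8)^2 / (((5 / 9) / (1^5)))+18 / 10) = -186093974831472451 / 14280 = -13031790954584.91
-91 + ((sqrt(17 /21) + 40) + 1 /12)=-611 /12 + sqrt(357) /21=-50.02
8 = 8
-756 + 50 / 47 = -35482 / 47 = -754.94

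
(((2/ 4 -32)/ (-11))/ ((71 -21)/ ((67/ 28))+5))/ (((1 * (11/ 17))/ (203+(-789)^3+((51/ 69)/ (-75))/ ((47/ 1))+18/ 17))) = -952490834629214223/ 11346986750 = -83942182.68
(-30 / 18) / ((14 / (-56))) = 20 / 3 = 6.67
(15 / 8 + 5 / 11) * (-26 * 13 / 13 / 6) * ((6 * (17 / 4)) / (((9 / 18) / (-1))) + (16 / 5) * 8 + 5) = 9061 / 44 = 205.93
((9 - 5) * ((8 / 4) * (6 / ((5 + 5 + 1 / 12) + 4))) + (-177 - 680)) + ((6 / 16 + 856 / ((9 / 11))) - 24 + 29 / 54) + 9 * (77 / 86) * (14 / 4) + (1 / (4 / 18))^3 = 226716385 / 784836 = 288.87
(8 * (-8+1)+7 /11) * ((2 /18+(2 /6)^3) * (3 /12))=-203 /99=-2.05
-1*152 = -152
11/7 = 1.57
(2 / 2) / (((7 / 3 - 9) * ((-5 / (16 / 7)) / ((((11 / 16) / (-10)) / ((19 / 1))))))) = -33 / 133000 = -0.00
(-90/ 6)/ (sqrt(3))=-5*sqrt(3)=-8.66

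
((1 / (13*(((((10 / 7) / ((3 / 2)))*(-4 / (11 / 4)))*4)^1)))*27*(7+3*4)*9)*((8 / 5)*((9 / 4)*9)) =-86388687 / 41600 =-2076.65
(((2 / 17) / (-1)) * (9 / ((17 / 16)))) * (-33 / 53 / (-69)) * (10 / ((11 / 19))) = -54720 / 352291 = -0.16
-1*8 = -8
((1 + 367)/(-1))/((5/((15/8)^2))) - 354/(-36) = -2987/12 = -248.92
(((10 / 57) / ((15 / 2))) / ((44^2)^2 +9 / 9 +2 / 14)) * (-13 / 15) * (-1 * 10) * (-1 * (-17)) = 1547 / 1682427105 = 0.00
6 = 6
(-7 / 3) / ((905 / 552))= -1288 / 905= -1.42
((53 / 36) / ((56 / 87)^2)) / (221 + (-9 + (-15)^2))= 44573 / 5481728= 0.01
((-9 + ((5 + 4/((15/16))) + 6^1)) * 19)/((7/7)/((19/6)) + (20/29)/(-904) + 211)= 222403436/394713225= 0.56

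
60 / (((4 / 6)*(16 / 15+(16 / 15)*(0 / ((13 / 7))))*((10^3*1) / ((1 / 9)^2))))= 0.00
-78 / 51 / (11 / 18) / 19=-468 / 3553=-0.13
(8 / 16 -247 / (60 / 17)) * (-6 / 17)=4169 / 170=24.52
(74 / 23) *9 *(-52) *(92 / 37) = -3744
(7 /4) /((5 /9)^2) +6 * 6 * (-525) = -1889433 /100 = -18894.33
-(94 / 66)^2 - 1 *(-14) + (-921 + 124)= -854896 / 1089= -785.03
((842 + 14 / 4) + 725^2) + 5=1052951 / 2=526475.50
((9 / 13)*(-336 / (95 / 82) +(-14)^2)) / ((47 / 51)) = -70.63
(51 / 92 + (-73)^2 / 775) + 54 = 4379993 / 71300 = 61.43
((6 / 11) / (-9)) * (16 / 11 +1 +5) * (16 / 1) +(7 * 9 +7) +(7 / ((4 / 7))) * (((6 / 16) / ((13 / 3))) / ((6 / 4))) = 4792849 / 75504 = 63.48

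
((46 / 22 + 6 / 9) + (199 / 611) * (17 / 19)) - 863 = -329444653 / 383097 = -859.95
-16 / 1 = -16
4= 4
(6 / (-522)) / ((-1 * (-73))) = -1 / 6351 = -0.00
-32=-32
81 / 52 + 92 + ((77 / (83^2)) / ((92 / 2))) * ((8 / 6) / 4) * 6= 93.56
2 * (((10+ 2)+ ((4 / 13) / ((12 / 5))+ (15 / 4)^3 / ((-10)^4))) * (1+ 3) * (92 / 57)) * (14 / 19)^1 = 390072893 / 3378960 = 115.44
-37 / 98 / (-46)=37 / 4508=0.01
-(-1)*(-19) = -19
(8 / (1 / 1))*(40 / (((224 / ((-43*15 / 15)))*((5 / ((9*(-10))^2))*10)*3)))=-23220 / 7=-3317.14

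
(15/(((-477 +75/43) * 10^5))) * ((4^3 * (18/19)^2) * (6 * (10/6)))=-13932/76847875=-0.00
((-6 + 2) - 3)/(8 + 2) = -7/10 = -0.70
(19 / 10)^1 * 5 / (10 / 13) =247 / 20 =12.35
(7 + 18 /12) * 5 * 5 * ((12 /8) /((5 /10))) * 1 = 637.50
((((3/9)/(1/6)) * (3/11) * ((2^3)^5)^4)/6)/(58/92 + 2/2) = 53034389211914960896/825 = 64284108135654498.06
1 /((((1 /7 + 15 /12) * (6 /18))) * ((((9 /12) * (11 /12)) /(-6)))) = -2688 /143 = -18.80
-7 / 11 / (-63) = 1 / 99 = 0.01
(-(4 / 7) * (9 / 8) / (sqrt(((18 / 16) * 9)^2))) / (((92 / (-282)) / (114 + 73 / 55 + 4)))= 616922 / 26565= 23.22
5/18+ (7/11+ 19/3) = 1435/198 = 7.25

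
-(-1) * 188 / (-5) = -188 / 5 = -37.60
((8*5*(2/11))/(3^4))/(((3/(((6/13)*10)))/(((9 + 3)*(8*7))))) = 358400/3861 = 92.83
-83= -83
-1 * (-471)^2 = -221841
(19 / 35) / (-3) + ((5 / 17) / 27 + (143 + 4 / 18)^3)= 2937860.69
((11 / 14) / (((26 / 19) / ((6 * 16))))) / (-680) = -627 / 7735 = -0.08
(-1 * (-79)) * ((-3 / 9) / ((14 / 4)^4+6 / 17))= -21488 / 122739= -0.18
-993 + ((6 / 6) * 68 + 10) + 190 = -725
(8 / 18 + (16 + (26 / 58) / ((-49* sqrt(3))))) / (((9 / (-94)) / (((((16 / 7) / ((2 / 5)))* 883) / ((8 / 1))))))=-61421480 / 567 + 5395130* sqrt(3) / 268569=-108292.33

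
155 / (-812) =-155 / 812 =-0.19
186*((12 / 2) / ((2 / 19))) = 10602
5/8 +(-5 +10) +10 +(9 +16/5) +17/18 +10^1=13957/360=38.77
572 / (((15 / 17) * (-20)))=-2431 / 75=-32.41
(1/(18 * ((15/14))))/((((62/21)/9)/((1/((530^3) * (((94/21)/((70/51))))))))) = 2401/7375068826000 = 0.00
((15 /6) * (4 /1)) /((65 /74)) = 148 /13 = 11.38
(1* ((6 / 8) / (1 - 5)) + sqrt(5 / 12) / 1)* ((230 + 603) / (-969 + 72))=833 / 4784 - 833* sqrt(15) / 5382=-0.43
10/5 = 2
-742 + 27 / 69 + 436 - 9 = -7236 / 23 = -314.61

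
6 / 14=0.43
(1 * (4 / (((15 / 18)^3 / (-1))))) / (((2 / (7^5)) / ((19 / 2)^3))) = -49800620.02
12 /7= 1.71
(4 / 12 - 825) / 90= -1237 / 135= -9.16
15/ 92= 0.16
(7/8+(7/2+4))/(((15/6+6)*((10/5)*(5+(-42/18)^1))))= 201/1088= 0.18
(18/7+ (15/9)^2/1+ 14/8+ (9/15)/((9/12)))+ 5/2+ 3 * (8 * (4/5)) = 7459/252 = 29.60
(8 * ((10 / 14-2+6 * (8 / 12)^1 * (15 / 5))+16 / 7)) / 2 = 52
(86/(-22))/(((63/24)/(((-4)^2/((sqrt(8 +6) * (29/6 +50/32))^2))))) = -0.04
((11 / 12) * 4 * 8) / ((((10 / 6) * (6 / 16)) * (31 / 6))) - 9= 0.08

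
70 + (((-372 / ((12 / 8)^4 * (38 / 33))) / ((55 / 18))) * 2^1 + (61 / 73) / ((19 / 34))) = 206156 / 6935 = 29.73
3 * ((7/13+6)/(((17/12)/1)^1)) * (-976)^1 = -13513.85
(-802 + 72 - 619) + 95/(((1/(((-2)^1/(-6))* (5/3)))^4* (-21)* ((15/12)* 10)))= -185871319/137781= -1349.03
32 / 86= 0.37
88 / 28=22 / 7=3.14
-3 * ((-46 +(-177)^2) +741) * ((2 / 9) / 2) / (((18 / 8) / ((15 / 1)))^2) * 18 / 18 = -12809600 / 27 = -474429.63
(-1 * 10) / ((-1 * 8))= 5 / 4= 1.25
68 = 68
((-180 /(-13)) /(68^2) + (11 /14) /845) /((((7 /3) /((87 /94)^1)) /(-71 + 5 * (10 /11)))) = -0.10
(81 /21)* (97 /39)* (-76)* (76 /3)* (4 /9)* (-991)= 2220918208 /273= 8135231.53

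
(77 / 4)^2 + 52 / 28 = 41711 / 112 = 372.42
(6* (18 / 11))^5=14693280768 / 161051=91233.71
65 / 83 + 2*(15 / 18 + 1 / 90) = 9233 / 3735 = 2.47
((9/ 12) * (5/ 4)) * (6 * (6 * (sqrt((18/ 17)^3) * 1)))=3645 * sqrt(34)/ 578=36.77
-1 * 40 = -40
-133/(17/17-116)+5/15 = 514/345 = 1.49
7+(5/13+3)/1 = 135/13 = 10.38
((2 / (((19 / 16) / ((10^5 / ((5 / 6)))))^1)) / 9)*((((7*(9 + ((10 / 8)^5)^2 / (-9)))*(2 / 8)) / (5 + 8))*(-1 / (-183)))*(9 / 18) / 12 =328864510625 / 59986427904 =5.48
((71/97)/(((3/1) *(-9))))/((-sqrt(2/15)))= 71 *sqrt(30)/5238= 0.07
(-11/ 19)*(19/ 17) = -11/ 17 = -0.65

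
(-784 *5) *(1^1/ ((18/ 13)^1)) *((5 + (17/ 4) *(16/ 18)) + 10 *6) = -194717.53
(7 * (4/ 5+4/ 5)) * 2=112/ 5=22.40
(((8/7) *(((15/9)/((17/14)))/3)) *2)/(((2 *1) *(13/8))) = 640/1989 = 0.32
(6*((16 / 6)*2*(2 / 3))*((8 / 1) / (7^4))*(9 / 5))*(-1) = -1536 / 12005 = -0.13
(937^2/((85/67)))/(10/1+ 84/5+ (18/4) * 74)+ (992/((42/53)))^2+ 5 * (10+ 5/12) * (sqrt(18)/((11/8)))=1250 * sqrt(2)/11+ 3022942433485/1926729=1569111.21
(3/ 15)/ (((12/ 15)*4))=1/ 16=0.06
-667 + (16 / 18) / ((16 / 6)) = -2000 / 3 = -666.67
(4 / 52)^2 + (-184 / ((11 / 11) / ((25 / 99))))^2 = 2158.97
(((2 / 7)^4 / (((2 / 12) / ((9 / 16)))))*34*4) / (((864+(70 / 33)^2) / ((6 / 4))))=2999106 / 567714049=0.01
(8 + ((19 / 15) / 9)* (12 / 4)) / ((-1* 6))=-379 / 270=-1.40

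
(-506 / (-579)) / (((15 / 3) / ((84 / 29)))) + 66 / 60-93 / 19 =-3497053 / 1063430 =-3.29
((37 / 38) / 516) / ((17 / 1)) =37 / 333336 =0.00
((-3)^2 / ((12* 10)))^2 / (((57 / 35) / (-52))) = -273 / 1520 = -0.18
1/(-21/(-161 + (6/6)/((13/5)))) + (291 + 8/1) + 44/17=478389/1547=309.24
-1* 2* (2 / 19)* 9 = -36 / 19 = -1.89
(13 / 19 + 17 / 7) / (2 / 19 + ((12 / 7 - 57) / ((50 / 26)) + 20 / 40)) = -20700 / 187153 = -0.11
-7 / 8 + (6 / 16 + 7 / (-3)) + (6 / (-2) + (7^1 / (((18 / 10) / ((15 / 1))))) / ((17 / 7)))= 1855 / 102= 18.19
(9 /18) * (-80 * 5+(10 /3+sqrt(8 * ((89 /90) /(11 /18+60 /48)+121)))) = -595 /3+sqrt(27277710) /335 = -182.74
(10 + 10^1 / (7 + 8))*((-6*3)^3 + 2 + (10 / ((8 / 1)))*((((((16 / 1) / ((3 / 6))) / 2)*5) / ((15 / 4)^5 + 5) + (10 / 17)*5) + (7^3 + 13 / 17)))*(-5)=748106045200 / 2599283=287812.46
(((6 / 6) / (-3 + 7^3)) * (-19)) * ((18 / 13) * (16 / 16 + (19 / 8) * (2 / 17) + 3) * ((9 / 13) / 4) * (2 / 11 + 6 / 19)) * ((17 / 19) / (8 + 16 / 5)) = -23571 / 10346336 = -0.00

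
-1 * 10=-10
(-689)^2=474721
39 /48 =13 /16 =0.81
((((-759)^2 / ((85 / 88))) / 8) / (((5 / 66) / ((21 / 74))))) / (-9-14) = -190933281 / 15725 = -12142.02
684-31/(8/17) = 618.12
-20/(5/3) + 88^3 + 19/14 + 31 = 9540893/14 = 681492.36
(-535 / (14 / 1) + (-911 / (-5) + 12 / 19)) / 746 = 192341 / 992180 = 0.19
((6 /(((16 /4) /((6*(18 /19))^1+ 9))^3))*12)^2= 12688452.52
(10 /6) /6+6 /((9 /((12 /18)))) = 13 /18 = 0.72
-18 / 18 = -1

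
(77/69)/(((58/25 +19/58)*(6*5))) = 1015/72243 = 0.01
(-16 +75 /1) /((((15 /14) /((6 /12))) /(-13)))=-5369 /15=-357.93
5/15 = 1/3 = 0.33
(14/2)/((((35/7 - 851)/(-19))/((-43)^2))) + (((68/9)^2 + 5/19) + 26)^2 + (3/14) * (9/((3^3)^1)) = 5640090199274/779243409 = 7237.91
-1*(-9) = 9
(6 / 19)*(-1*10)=-60 / 19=-3.16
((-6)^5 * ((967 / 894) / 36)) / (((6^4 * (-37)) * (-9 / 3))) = -967 / 595404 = -0.00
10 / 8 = 5 / 4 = 1.25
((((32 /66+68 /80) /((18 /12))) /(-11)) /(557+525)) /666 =-881 /7847464680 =-0.00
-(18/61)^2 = -0.09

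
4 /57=0.07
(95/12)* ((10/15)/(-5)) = -19/18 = -1.06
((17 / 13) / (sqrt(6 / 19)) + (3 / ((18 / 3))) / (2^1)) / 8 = 1 / 32 + 17 * sqrt(114) / 624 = 0.32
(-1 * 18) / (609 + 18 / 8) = -0.03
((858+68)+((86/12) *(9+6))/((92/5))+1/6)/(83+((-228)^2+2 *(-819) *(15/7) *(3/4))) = 514469/27287844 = 0.02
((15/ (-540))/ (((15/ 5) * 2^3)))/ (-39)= 1/ 33696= 0.00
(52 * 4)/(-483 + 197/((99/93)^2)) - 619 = -104312621/168335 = -619.67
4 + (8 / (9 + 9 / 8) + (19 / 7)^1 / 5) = 15119 / 2835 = 5.33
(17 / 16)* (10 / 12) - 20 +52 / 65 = -8791 / 480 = -18.31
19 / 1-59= -40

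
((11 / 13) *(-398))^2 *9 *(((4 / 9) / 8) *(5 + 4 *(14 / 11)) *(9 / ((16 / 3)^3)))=11749735503 / 346112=33947.78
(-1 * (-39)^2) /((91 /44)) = -5148 /7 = -735.43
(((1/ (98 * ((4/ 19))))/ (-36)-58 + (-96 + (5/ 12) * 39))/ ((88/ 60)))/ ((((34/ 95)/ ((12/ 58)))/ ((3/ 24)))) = -923374825/ 136052224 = -6.79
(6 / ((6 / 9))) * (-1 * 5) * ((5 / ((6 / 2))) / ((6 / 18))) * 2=-450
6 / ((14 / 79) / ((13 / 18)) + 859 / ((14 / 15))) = 28756 / 4412141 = 0.01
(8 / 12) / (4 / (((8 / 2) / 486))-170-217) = 2 / 297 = 0.01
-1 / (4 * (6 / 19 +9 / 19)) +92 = 5501 / 60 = 91.68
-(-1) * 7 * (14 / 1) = 98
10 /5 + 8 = 10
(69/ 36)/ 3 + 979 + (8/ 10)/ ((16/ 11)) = 88217/ 90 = 980.19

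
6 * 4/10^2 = 6/25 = 0.24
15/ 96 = 5/ 32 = 0.16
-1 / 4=-0.25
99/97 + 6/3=293/97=3.02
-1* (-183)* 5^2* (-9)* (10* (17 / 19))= -6999750 / 19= -368407.89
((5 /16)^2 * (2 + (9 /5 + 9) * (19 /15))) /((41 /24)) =147 /164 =0.90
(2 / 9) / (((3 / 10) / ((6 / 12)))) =10 / 27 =0.37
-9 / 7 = -1.29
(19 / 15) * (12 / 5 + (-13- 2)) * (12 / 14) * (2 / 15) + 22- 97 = -9603 / 125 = -76.82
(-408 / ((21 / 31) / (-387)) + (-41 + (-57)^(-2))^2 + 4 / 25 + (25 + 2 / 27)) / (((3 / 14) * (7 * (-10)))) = -433729049470453 / 27709502625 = -15652.72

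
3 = 3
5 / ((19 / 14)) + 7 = 203 / 19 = 10.68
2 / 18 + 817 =7354 / 9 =817.11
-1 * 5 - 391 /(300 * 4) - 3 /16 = -827 /150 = -5.51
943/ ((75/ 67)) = 63181/ 75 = 842.41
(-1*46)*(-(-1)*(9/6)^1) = -69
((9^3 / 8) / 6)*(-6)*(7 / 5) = -5103 / 40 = -127.58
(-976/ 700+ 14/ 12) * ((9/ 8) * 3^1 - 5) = 0.37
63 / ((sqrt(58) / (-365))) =-22995 * sqrt(58) / 58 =-3019.39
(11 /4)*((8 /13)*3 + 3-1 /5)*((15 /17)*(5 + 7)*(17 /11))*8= 21744 /13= 1672.62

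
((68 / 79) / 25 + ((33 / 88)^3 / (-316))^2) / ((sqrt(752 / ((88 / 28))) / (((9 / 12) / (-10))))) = -67595457939 * sqrt(7238) / 34448473063424000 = -0.00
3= 3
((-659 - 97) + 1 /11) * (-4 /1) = 33260 /11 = 3023.64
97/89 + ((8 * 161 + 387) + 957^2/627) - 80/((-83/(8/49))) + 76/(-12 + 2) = 107606709389/34386485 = 3129.33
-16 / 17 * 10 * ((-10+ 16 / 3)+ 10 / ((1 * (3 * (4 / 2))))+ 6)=-480 / 17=-28.24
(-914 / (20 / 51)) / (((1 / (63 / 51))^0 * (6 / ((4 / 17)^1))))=-457 / 5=-91.40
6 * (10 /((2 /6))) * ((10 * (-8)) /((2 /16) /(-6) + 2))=-138240 /19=-7275.79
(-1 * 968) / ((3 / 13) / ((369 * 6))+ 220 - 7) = -9286992 / 2043523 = -4.54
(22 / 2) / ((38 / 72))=396 / 19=20.84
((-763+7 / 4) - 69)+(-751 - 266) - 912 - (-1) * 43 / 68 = -93793 / 34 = -2758.62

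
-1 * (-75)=75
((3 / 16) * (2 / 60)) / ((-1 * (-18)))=1 / 2880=0.00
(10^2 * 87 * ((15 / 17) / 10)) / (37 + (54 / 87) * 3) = 378450 / 19159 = 19.75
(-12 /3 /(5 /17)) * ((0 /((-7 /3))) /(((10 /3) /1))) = 0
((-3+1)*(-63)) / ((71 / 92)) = 11592 / 71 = 163.27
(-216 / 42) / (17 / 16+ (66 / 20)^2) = -14400 / 33467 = -0.43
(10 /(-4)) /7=-5 /14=-0.36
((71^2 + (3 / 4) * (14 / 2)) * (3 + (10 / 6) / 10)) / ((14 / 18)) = 1150545 / 56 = 20545.45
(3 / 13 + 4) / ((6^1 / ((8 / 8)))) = 55 / 78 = 0.71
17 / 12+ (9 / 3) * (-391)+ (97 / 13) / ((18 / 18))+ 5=-180823 / 156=-1159.12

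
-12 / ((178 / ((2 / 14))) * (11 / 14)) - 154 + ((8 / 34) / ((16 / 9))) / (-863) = -8848264963 / 57451636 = -154.01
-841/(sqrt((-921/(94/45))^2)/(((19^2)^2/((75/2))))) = -6628.80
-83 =-83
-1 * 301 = -301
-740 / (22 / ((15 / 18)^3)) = -23125 / 1188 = -19.47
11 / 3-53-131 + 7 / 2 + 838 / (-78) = -187.58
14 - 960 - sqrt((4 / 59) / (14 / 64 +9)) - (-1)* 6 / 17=-16076 / 17 - 8* sqrt(10) / 295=-945.73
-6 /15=-2 /5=-0.40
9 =9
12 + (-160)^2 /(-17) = -25396 /17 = -1493.88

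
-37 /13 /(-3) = 37 /39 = 0.95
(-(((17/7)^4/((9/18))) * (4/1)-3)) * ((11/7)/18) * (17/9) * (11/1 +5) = -988803640/1361367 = -726.33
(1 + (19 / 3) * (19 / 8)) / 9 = 385 / 216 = 1.78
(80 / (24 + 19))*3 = 240 / 43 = 5.58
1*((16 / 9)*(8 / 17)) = 128 / 153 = 0.84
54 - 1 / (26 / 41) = 1363 / 26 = 52.42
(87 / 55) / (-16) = -87 / 880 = -0.10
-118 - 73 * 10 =-848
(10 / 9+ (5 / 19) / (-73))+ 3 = 51274 / 12483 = 4.11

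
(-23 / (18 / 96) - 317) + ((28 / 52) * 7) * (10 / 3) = -16657 / 39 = -427.10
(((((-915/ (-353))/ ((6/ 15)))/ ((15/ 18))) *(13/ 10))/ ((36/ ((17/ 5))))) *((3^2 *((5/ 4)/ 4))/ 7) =121329/ 316288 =0.38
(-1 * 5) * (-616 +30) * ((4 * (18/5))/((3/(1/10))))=7032/5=1406.40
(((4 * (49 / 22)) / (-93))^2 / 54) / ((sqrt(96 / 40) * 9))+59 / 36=2401 * sqrt(15) / 762919641+59 / 36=1.64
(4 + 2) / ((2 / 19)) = 57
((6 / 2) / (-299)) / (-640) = 3 / 191360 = 0.00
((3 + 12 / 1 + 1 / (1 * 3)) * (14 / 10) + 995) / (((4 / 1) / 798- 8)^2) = 809112549 / 50880500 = 15.90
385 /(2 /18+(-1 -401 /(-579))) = -60795 /31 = -1961.13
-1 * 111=-111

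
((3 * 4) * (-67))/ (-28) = 201/ 7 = 28.71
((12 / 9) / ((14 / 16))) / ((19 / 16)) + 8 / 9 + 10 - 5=8585 / 1197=7.17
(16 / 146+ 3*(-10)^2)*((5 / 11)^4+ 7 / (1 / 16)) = 33625.09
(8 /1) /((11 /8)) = 64 /11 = 5.82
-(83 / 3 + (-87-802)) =2584 / 3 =861.33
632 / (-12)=-158 / 3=-52.67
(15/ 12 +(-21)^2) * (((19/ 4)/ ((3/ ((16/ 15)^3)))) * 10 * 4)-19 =68796853/ 2025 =33973.75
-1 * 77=-77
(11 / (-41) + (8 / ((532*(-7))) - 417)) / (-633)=5309210 / 8054081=0.66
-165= -165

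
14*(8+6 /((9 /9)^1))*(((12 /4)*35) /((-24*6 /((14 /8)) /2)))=-12005 /24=-500.21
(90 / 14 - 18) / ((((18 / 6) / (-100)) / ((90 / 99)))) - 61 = 22303 / 77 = 289.65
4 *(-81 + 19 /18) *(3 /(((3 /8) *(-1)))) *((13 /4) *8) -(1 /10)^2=66513.77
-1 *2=-2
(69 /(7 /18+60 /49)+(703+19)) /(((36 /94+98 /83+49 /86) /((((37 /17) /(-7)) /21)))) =-13508601443248 /2545258556673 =-5.31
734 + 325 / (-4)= 2611 / 4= 652.75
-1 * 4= -4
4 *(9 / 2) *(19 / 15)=114 / 5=22.80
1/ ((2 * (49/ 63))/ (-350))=-225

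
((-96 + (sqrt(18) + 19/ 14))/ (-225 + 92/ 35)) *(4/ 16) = 6625/ 62264 - 105 *sqrt(2)/ 31132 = 0.10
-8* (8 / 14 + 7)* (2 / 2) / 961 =-424 / 6727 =-0.06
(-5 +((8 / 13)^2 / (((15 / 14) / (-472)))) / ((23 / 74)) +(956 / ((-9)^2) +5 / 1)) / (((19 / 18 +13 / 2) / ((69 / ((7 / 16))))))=-3305593264 / 301665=-10957.83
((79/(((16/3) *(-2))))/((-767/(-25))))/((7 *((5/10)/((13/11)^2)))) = -77025/799568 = -0.10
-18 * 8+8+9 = -127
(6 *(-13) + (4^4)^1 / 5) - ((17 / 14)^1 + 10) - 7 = -3151 / 70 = -45.01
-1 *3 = -3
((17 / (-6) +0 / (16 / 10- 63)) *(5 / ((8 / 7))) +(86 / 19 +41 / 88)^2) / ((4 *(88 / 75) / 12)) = 7879233525 / 246011392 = 32.03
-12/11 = -1.09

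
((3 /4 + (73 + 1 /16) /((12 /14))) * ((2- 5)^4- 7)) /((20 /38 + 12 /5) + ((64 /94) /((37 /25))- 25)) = -50459389175 /171392784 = -294.41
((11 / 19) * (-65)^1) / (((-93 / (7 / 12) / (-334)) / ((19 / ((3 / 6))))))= -835835 / 279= -2995.82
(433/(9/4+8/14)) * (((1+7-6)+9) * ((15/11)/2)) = 90930/79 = 1151.01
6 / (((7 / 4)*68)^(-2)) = 84966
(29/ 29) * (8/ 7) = 8/ 7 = 1.14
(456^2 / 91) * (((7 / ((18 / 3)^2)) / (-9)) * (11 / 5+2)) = -40432 / 195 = -207.34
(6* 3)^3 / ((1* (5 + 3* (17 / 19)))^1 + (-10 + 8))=1026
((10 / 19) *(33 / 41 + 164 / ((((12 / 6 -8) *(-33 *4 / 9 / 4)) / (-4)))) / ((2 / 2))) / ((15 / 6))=-52340 / 8569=-6.11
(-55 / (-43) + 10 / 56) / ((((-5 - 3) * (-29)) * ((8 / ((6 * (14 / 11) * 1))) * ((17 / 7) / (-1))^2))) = 257985 / 253709632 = 0.00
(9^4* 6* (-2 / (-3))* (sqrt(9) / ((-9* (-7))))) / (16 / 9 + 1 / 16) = 1259712 / 1855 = 679.09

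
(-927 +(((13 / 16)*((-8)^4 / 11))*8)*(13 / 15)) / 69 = 193157 / 11385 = 16.97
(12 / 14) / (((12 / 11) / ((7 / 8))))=11 / 16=0.69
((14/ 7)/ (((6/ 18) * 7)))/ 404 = 3/ 1414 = 0.00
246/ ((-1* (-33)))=82/ 11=7.45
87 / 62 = 1.40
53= 53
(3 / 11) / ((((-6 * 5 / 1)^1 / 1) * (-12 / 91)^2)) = -8281 / 15840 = -0.52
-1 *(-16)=16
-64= -64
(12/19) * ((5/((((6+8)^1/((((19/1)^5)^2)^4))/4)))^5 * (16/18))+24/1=948673060176108265551531092381700206444310386231645061863484001338340157675329539235049355943531646425071070233000624245342188561936053444468125723723229371116791080628405384995998169690613044675128048986193257369556492742369393548887699374802225543537854010104/50421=18815038578689598888390370000000000000000000000000000000000000000000000000000000000000000000000000000000000000000000000000000000000000000000000000000000000000000000000000000000000000000000000000000000000000000000000000000000000000000000000000000000000000000.00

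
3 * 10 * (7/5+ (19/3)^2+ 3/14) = 26287/21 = 1251.76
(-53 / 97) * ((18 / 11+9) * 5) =-31005 / 1067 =-29.06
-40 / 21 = -1.90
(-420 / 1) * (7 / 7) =-420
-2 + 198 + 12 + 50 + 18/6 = 261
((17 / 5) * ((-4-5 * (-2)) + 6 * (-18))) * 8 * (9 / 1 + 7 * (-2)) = 13872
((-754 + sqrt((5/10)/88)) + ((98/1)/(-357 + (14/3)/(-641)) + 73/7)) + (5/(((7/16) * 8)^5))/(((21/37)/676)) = -732.43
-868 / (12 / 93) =-6727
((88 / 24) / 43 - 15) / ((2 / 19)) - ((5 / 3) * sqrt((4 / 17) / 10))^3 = -18278 / 129 - 10 * sqrt(170) / 7803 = -141.71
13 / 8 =1.62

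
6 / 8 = 3 / 4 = 0.75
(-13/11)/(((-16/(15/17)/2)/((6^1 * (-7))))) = -4095/748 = -5.47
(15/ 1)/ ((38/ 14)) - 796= -790.47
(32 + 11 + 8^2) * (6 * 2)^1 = 1284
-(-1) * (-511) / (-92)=511 / 92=5.55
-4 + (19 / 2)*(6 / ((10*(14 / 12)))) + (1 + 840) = 29466 / 35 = 841.89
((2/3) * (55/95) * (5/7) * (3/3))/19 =110/7581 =0.01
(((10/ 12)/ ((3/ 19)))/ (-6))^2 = 9025/ 11664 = 0.77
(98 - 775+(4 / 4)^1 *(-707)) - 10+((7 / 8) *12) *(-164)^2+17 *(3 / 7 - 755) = 1877304 / 7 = 268186.29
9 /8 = 1.12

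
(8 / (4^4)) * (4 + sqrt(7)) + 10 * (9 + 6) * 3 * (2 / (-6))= -1199 / 8 + sqrt(7) / 32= -149.79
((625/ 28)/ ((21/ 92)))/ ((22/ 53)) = 761875/ 3234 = 235.58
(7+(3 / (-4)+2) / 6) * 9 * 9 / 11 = 4671 / 88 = 53.08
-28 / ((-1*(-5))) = -28 / 5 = -5.60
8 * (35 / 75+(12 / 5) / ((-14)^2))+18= 16046 / 735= 21.83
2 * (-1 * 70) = -140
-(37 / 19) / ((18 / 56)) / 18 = -518 / 1539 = -0.34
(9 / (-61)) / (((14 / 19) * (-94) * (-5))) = -171 / 401380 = -0.00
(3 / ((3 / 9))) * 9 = 81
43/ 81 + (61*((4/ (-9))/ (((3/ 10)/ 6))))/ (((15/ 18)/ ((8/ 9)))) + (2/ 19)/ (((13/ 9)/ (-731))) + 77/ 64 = -806563973/ 1280448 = -629.91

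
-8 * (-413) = 3304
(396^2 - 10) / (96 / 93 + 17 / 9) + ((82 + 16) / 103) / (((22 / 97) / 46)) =305188124 / 5665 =53872.57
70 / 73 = 0.96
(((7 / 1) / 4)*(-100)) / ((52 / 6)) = -525 / 26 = -20.19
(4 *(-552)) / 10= -1104 / 5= -220.80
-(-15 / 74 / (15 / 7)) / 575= 7 / 42550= 0.00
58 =58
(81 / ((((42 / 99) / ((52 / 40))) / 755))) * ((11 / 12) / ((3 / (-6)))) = -19239363 / 56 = -343560.05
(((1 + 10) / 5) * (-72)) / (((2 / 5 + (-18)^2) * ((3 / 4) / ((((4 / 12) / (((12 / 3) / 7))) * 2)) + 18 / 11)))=-0.21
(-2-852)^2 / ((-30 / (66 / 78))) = -4011238 / 195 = -20570.45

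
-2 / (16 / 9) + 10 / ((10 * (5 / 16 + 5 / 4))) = -97 / 200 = -0.48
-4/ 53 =-0.08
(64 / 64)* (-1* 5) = -5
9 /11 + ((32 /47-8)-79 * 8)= -330105 /517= -638.50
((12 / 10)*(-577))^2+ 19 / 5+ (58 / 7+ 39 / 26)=167800971 / 350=479431.35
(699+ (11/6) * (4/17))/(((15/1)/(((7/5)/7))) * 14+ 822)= 35671/95472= 0.37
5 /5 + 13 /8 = 21 /8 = 2.62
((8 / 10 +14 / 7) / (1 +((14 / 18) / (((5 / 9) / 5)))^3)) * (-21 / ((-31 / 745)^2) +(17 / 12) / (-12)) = -11748883559 / 119010240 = -98.72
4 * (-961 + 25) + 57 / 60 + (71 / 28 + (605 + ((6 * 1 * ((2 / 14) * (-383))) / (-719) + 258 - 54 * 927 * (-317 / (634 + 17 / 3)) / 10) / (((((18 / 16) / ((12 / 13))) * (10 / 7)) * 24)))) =-28909421594999 / 9416868825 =-3069.96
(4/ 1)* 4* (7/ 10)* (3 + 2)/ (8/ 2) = 14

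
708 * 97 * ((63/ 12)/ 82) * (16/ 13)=5411.62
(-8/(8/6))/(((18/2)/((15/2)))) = -5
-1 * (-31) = 31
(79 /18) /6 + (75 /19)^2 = 636019 /38988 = 16.31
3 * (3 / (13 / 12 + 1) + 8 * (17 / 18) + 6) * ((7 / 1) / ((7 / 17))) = 57358 / 75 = 764.77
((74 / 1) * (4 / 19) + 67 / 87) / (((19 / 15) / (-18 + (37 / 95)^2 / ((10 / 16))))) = -866203138 / 3779309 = -229.20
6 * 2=12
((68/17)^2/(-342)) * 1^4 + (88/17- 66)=-176950/2907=-60.87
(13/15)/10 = 0.09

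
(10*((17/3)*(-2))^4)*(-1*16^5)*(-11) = 154137484328960/81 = 1902931905295.80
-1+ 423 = 422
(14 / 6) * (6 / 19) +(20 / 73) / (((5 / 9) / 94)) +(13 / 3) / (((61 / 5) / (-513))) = -11432107 / 84607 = -135.12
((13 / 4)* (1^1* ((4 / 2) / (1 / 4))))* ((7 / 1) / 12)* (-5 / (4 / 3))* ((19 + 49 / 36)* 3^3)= -31267.03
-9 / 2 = -4.50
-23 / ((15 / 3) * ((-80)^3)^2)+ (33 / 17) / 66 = 655359999609 / 22282240000000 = 0.03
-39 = -39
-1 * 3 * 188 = -564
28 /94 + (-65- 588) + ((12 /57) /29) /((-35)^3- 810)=-738408734683 /1131310445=-652.70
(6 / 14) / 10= 3 / 70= 0.04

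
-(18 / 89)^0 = -1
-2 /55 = -0.04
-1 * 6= -6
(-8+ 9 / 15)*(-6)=222 / 5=44.40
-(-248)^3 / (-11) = -15252992 / 11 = -1386635.64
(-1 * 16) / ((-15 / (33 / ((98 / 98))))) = 176 / 5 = 35.20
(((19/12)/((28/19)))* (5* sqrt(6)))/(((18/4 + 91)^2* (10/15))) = 0.00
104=104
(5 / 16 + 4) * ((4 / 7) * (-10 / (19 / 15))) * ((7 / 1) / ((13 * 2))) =-5175 / 988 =-5.24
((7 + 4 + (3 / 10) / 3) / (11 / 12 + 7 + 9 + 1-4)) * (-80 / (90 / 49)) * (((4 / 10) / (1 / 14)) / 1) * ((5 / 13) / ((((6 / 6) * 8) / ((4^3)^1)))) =-6497792 / 10855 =-598.60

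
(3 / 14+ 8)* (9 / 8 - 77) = -69805 / 112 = -623.26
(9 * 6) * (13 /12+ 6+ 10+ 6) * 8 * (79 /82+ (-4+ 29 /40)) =-9450963 /410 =-23051.13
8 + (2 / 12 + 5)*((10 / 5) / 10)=271 / 30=9.03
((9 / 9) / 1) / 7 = 1 / 7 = 0.14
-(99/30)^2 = -10.89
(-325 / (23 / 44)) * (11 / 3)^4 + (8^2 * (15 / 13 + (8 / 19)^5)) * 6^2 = -6578099118131012 / 59968641681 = -109692.31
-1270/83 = -15.30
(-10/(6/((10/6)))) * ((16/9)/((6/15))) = -12.35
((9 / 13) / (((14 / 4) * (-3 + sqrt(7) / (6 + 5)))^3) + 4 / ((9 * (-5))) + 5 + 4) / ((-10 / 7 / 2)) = -283102269248189 / 22694140839825 + 39219246 * sqrt(7) / 504314240885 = -12.47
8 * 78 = 624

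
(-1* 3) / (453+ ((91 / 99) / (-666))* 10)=-98901 / 14933596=-0.01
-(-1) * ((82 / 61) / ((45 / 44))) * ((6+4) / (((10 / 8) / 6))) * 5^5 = 36080000 / 183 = 197158.47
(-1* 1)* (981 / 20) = -981 / 20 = -49.05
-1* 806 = -806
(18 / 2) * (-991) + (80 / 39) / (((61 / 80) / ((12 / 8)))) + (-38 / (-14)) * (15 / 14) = -692591561 / 77714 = -8912.06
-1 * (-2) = 2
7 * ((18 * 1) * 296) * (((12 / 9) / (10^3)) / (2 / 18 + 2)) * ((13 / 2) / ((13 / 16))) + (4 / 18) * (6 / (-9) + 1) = 12088654 / 64125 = 188.52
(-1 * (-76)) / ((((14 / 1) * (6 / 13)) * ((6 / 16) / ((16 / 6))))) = 15808 / 189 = 83.64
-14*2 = -28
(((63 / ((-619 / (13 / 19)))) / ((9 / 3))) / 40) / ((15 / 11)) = -1001 / 2352200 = -0.00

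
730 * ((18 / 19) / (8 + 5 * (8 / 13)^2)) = 555165 / 7942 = 69.90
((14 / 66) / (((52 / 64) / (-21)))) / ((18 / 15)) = -1960 / 429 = -4.57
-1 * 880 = -880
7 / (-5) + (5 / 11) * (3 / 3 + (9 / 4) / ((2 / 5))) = 709 / 440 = 1.61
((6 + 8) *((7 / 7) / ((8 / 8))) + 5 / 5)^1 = 15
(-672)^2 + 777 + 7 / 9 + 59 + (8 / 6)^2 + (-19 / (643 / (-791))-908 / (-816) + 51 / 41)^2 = 4368255419677790603 / 9641147771568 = 453084.58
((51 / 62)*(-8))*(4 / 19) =-816 / 589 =-1.39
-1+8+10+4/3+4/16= 223/12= 18.58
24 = 24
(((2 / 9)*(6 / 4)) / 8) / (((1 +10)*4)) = 0.00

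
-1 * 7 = -7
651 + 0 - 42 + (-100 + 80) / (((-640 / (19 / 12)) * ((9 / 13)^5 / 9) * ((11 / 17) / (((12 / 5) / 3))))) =21216954359 / 34642080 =612.46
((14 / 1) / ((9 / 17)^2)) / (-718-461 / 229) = -54502 / 785619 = -0.07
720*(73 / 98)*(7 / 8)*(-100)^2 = 32850000 / 7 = 4692857.14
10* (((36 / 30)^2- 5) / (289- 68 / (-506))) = -45034 / 365755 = -0.12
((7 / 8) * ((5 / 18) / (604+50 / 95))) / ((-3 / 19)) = -12635 / 4961952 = -0.00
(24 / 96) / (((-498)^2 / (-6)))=-1 / 165336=-0.00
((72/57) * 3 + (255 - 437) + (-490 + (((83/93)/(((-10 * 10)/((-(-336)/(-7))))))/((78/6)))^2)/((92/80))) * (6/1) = -32166432664356/8871591625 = -3625.78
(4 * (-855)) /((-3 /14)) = 15960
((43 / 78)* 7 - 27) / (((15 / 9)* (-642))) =361 / 16692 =0.02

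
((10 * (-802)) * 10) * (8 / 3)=-641600 / 3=-213866.67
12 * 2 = 24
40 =40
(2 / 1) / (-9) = -2 / 9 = -0.22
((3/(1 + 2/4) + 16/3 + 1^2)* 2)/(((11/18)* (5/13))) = 780/11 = 70.91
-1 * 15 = -15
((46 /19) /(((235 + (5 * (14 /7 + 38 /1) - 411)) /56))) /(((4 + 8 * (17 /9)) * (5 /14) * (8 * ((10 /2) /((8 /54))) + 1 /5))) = 483 /157681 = 0.00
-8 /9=-0.89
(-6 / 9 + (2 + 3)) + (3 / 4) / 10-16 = -11.59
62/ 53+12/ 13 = 1442/ 689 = 2.09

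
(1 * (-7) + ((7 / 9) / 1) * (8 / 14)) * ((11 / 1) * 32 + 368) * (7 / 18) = -16520 / 9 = -1835.56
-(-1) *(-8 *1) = -8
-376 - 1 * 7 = -383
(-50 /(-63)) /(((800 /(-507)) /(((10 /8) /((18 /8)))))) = -0.28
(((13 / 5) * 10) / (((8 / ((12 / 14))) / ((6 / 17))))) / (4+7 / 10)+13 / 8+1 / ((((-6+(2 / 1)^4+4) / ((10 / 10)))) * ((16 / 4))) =20717 / 11186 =1.85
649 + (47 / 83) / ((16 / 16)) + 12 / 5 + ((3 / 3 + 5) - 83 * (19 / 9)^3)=-37200431 / 302535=-122.96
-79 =-79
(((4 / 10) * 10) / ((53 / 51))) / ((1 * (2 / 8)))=816 / 53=15.40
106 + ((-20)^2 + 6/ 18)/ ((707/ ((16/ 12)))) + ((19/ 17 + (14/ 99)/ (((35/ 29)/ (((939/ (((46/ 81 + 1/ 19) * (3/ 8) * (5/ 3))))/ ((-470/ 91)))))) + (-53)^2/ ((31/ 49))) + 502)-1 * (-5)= 1034771685192222997/ 206955258654375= 4999.98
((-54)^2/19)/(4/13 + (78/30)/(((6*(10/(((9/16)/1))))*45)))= 909792000/1827211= 497.91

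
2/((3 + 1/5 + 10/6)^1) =30/73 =0.41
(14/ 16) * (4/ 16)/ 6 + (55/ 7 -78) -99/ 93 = -2965265/ 41664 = -71.17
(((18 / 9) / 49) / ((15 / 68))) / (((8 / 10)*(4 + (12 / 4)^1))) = 34 / 1029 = 0.03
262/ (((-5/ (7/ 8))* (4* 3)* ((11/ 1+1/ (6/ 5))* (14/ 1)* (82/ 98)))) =-0.03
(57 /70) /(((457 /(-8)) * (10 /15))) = -342 /15995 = -0.02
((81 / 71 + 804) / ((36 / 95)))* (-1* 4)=-1810225 / 213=-8498.71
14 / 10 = 7 / 5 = 1.40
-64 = -64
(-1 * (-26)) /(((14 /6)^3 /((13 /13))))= 702 /343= 2.05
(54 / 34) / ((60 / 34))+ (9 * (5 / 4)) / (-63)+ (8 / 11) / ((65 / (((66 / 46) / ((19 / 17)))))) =117041 / 159068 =0.74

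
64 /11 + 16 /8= 86 /11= 7.82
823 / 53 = 15.53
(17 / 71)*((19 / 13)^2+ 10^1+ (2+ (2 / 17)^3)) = 11738509 / 3467711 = 3.39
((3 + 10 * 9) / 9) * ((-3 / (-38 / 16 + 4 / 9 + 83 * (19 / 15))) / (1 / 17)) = -189720 / 37153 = -5.11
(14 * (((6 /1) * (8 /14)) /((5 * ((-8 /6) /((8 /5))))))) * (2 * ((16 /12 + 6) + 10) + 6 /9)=-10176 /25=-407.04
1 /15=0.07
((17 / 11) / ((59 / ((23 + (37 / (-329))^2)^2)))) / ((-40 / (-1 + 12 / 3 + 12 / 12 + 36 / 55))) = -3375325569908736 / 2091033460606475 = -1.61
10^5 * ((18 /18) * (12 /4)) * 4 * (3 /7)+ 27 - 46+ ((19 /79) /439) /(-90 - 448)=67167679235593 /130608646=514266.71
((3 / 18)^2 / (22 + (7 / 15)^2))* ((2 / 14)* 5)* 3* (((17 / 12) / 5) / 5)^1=85 / 559888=0.00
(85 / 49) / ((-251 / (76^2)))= -490960 / 12299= -39.92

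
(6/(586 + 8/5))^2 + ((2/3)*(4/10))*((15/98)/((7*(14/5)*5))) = 0.00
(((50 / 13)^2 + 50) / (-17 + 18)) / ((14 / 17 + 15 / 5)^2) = 126582 / 28561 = 4.43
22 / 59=0.37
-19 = -19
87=87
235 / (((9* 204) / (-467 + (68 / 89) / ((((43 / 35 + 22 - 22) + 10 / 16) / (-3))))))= -1694218165 / 28268892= -59.93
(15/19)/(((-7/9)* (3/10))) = -450/133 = -3.38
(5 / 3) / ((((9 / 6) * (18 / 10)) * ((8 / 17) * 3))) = 425 / 972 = 0.44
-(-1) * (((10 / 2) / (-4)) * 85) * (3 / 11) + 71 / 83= -102701 / 3652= -28.12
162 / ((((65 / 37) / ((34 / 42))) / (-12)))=-407592 / 455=-895.81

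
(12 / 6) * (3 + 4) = 14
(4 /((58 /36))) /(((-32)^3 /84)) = -189 /29696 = -0.01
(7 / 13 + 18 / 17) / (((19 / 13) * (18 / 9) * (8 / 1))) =353 / 5168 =0.07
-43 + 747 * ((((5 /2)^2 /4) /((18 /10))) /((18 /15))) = 47747 /96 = 497.36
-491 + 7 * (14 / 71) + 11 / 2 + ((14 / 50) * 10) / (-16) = -1375397 / 2840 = -484.29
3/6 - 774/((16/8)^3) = -385/4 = -96.25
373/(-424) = -373/424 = -0.88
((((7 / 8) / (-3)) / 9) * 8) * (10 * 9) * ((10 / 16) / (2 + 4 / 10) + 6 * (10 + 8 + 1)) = -383915 / 144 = -2666.08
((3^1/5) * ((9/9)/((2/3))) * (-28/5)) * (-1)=126/25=5.04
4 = 4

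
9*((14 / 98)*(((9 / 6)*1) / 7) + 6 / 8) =1377 / 196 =7.03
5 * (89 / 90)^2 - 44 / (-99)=8641 / 1620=5.33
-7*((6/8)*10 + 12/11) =-1323/22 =-60.14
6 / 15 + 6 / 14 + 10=379 / 35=10.83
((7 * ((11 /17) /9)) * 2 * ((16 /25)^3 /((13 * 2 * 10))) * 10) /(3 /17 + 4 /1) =0.00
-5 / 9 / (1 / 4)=-20 / 9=-2.22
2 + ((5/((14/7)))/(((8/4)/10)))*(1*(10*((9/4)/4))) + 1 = 1173/16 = 73.31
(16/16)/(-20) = -1/20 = -0.05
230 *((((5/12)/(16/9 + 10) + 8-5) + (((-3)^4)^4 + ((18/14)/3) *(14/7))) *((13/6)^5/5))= 363686645569465153/3846528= 94549330089.23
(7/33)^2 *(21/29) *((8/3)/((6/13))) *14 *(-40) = -9988160/94743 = -105.42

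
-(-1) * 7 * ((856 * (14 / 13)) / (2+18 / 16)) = 671104 / 325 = 2064.94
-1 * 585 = -585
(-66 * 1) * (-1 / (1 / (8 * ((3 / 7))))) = 1584 / 7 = 226.29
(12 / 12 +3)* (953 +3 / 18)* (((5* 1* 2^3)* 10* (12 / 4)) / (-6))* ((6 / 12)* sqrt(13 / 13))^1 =-1143800 / 3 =-381266.67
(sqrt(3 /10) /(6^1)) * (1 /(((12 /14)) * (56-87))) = -7 * sqrt(30) /11160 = -0.00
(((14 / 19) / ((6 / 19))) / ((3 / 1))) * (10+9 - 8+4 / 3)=9.59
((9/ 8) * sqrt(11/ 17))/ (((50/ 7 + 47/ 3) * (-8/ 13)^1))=-2457 * sqrt(187)/ 521152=-0.06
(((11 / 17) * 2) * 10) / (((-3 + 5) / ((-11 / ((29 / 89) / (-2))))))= 215380 / 493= 436.88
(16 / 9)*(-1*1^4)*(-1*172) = 2752 / 9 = 305.78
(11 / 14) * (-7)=-11 / 2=-5.50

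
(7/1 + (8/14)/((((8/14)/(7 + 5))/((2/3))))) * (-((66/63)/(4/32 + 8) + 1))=-1541/91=-16.93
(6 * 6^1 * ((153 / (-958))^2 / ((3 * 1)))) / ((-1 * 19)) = -0.02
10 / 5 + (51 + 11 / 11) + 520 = 574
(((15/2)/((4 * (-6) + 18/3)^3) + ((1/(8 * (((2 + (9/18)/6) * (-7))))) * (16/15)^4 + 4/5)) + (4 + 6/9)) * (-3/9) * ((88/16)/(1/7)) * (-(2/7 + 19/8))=3801553199587/20412000000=186.24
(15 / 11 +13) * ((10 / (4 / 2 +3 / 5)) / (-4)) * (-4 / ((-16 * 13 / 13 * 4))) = -1975 / 2288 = -0.86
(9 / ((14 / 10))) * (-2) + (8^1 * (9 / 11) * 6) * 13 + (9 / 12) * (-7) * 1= 151671 / 308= 492.44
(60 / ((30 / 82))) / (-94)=-82 / 47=-1.74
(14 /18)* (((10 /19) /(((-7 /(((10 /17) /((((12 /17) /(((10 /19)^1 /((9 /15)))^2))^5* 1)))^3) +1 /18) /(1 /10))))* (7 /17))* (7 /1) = -10196063120122589827631909287219968973658978939056396484375000 /810201167609701261507691871560170538687096604107910281326209571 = -0.01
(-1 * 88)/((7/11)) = -968/7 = -138.29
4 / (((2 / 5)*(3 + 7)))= 1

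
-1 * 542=-542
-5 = -5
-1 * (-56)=56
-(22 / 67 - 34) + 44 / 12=37.34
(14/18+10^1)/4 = 2.69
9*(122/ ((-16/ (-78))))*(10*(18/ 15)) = 64233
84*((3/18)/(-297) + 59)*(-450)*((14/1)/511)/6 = -73595900/7227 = -10183.46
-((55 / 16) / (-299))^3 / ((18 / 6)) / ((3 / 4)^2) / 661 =166375 / 122128986739968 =0.00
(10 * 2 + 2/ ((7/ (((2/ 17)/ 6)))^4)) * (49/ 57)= 324864952022/ 18895206393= 17.19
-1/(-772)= 1/772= 0.00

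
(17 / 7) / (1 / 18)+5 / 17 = 5237 / 119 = 44.01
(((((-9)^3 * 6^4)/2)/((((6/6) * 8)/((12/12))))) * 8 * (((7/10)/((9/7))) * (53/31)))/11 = -68155668/1705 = -39974.00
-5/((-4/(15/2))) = 75/8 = 9.38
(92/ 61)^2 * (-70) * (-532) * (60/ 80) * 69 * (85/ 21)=66023008800/ 3721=17743350.93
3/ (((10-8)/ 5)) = 15/ 2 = 7.50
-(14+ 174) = -188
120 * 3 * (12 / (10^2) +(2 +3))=9216 / 5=1843.20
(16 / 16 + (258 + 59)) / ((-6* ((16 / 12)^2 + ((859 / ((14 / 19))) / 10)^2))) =-0.00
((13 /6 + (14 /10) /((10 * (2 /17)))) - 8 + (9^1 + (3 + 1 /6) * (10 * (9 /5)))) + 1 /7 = 129149 /2100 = 61.50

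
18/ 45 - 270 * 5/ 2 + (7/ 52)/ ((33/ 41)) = -5786633/ 8580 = -674.43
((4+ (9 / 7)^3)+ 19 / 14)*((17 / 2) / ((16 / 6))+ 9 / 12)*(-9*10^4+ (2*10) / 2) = -2078634015 / 784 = -2651318.90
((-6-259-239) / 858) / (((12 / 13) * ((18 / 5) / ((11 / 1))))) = -35 / 18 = -1.94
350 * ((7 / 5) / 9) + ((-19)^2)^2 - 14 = 1173253 / 9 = 130361.44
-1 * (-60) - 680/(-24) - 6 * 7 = 139/3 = 46.33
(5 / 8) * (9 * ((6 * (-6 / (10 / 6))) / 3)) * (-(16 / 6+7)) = 391.50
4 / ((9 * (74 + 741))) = 4 / 7335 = 0.00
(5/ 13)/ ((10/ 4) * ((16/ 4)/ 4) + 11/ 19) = 190/ 1521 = 0.12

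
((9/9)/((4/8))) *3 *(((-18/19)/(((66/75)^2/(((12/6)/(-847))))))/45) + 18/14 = 2504361/1947253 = 1.29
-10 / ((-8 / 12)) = 15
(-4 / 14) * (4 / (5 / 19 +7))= -76 / 483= -0.16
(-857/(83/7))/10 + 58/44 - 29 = -159362/4565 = -34.91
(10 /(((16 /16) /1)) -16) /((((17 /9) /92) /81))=-402408 /17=-23671.06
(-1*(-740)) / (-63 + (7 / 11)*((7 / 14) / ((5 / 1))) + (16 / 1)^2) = 81400 / 21237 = 3.83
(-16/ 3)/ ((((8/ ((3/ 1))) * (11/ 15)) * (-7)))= 0.39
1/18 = 0.06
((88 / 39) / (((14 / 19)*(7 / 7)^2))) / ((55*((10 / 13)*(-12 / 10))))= -19 / 315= -0.06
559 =559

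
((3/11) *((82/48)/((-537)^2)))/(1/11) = 41/2306952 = 0.00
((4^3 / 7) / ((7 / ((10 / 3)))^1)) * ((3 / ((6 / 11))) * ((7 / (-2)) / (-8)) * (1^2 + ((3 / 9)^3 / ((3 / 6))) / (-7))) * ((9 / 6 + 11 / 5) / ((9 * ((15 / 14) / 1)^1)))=3.98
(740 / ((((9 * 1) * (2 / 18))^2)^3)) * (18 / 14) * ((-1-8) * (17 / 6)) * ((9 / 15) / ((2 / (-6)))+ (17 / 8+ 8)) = -5655339 / 28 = -201976.39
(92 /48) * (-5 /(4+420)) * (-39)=1495 /1696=0.88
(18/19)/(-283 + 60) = -18/4237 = -0.00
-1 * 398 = -398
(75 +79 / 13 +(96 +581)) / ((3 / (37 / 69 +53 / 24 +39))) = 25232085 / 2392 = 10548.53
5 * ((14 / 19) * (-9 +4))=-350 / 19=-18.42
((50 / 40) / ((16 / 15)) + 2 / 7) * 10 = 3265 / 224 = 14.58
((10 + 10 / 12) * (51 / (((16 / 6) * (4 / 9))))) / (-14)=-29835 / 896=-33.30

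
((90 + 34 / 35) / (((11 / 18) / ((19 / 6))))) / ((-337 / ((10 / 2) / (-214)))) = 90744 / 2776543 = 0.03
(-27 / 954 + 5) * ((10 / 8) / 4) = 2635 / 1696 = 1.55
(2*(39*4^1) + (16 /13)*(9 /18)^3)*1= 4058 /13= 312.15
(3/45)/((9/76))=76/135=0.56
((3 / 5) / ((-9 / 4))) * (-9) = 12 / 5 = 2.40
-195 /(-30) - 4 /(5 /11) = -23 /10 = -2.30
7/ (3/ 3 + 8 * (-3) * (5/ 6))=-7/ 19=-0.37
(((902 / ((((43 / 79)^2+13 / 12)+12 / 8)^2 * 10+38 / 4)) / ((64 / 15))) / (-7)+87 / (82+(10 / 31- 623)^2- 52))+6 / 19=-552942610092756566301 / 51381430159745939457932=-0.01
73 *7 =511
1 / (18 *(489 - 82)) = 1 / 7326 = 0.00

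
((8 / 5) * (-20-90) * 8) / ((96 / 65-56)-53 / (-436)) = 25.88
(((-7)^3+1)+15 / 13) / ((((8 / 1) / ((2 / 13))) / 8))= -8862 / 169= -52.44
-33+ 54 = 21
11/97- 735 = -71284/97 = -734.89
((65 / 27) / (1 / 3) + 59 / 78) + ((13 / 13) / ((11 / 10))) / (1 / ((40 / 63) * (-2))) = 122959 / 18018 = 6.82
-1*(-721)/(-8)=-721/8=-90.12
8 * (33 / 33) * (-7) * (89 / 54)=-92.30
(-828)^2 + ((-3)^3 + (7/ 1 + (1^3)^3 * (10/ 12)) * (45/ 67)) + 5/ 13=1194250129/ 1742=685562.65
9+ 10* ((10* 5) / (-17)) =-347 / 17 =-20.41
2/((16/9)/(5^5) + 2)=28125/28133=1.00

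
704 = 704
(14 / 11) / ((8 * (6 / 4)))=7 / 66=0.11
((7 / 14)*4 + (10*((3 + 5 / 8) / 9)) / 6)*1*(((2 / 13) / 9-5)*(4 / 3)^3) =-2691128 / 85293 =-31.55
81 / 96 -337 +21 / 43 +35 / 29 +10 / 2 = -13146811 / 39904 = -329.46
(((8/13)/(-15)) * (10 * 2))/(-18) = 16/351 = 0.05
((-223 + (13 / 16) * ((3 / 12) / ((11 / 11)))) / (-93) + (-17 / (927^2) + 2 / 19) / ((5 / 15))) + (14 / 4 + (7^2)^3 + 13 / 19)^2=2839843808820159205027 / 205157351232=13842271757.59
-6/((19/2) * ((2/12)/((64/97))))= -4608/1843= -2.50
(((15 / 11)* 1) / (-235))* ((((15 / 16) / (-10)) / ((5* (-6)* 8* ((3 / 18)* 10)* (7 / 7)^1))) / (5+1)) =-3 / 13235200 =-0.00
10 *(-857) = -8570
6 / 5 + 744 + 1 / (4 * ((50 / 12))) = 37263 / 50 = 745.26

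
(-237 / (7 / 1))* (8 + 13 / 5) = -12561 / 35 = -358.89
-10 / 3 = -3.33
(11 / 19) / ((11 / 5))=5 / 19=0.26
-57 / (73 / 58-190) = 1102 / 3649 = 0.30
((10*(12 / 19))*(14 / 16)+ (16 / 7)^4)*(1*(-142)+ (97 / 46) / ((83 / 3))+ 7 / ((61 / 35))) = -48090459639595 / 10624573862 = -4526.34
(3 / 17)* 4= 12 / 17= 0.71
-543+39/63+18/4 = -22591/42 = -537.88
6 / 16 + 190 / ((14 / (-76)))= -57739 / 56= -1031.05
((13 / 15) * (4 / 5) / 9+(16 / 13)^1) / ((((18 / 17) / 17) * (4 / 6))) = 829141 / 26325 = 31.50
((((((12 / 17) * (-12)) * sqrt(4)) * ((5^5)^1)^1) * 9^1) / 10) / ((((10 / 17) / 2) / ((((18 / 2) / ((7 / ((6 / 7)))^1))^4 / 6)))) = -229582512000 / 5764801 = -39824.88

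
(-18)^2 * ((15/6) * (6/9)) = 540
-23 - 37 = -60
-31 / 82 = -0.38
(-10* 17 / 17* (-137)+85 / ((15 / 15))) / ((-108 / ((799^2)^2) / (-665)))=131446946264242525 / 36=3651304062895625.69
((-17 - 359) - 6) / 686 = -191 / 343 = -0.56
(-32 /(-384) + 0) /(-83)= -1 /996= -0.00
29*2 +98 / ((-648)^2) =12177265 / 209952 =58.00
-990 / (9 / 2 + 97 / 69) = -27324 / 163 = -167.63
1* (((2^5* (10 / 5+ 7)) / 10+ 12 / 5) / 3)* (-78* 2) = -8112 / 5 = -1622.40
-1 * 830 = -830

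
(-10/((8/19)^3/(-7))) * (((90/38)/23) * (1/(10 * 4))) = 113715/47104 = 2.41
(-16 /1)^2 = 256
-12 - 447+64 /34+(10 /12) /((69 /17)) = -3215749 /7038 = -456.91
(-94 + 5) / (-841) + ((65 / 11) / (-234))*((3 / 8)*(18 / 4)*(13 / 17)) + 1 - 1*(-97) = 493557893 / 5032544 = 98.07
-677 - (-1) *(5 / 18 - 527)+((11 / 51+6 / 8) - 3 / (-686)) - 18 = -256255411 / 209916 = -1220.75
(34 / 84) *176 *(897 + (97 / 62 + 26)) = 6125372 / 93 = 65864.22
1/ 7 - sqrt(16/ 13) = 1/ 7 - 4*sqrt(13)/ 13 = -0.97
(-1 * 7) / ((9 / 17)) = -119 / 9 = -13.22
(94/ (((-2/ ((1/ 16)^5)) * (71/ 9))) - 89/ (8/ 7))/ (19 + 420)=-5797708199/ 32683065344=-0.18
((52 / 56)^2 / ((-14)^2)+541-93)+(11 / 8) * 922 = 65912421 / 38416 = 1715.75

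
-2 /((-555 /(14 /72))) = 7 /9990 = 0.00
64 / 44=16 / 11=1.45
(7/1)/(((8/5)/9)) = 315/8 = 39.38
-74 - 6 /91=-6740 /91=-74.07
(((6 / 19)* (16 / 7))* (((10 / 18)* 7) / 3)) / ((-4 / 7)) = -1.64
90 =90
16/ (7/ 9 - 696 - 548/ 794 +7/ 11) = -314424/ 13663217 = -0.02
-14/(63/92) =-184/9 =-20.44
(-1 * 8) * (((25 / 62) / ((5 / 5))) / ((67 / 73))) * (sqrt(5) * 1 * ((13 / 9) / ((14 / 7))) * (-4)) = 189800 * sqrt(5) / 18693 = 22.70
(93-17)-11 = 65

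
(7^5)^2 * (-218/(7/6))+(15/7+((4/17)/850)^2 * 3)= -19286962983855448041/365404375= -52782517953.86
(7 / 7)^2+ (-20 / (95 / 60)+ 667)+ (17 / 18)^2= 4039939 / 6156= 656.26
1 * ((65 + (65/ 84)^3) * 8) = 38800385/ 74088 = 523.71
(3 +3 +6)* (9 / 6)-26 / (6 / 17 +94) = 14215 / 802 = 17.72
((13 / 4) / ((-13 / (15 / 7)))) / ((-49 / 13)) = 195 / 1372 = 0.14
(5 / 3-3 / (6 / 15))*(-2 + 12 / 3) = -35 / 3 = -11.67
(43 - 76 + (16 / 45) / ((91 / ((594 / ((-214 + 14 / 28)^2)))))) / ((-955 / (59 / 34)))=161522276949 / 2693701296650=0.06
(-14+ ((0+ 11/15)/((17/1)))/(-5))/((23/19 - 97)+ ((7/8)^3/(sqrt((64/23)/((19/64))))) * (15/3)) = 1478975389696 * sqrt(437)/18506746874311125+ 18947965485842432/129547228120177875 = 0.15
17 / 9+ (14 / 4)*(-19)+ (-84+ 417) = 4831 / 18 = 268.39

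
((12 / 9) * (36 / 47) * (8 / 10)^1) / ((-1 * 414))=-32 / 16215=-0.00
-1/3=-0.33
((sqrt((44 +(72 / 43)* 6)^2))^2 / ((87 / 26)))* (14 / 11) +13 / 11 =1968046483 / 1769493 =1112.21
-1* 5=-5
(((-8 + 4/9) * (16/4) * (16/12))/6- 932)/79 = -76036/6399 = -11.88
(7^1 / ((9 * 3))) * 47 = 329 / 27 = 12.19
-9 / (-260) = 9 / 260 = 0.03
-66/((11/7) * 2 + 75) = -462/547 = -0.84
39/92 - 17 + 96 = 7307/92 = 79.42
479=479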